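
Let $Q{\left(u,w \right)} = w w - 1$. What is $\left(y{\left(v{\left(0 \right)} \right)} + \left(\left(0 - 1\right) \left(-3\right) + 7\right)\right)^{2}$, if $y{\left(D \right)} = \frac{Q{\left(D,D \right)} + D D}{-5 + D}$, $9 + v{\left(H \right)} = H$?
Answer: $\frac{9}{4} \approx 2.25$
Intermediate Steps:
$v{\left(H \right)} = -9 + H$
$Q{\left(u,w \right)} = -1 + w^{2}$ ($Q{\left(u,w \right)} = w^{2} - 1 = -1 + w^{2}$)
$y{\left(D \right)} = \frac{-1 + 2 D^{2}}{-5 + D}$ ($y{\left(D \right)} = \frac{\left(-1 + D^{2}\right) + D D}{-5 + D} = \frac{\left(-1 + D^{2}\right) + D^{2}}{-5 + D} = \frac{-1 + 2 D^{2}}{-5 + D}$)
$\left(y{\left(v{\left(0 \right)} \right)} + \left(\left(0 - 1\right) \left(-3\right) + 7\right)\right)^{2} = \left(\frac{-1 + 2 \left(-9 + 0\right)^{2}}{-5 + \left(-9 + 0\right)} + \left(\left(0 - 1\right) \left(-3\right) + 7\right)\right)^{2} = \left(\frac{-1 + 2 \left(-9\right)^{2}}{-5 - 9} + \left(\left(-1\right) \left(-3\right) + 7\right)\right)^{2} = \left(\frac{-1 + 2 \cdot 81}{-14} + \left(3 + 7\right)\right)^{2} = \left(- \frac{-1 + 162}{14} + 10\right)^{2} = \left(\left(- \frac{1}{14}\right) 161 + 10\right)^{2} = \left(- \frac{23}{2} + 10\right)^{2} = \left(- \frac{3}{2}\right)^{2} = \frac{9}{4}$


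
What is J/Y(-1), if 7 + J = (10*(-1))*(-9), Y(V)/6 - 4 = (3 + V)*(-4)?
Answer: -83/24 ≈ -3.4583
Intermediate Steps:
Y(V) = -48 - 24*V (Y(V) = 24 + 6*((3 + V)*(-4)) = 24 + 6*(-12 - 4*V) = 24 + (-72 - 24*V) = -48 - 24*V)
J = 83 (J = -7 + (10*(-1))*(-9) = -7 - 10*(-9) = -7 + 90 = 83)
J/Y(-1) = 83/(-48 - 24*(-1)) = 83/(-48 + 24) = 83/(-24) = 83*(-1/24) = -83/24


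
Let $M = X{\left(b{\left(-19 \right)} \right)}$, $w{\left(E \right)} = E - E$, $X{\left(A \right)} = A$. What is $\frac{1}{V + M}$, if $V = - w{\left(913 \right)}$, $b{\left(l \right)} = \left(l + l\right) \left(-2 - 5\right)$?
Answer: $\frac{1}{266} \approx 0.0037594$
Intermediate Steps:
$b{\left(l \right)} = - 14 l$ ($b{\left(l \right)} = 2 l \left(-7\right) = - 14 l$)
$w{\left(E \right)} = 0$
$M = 266$ ($M = \left(-14\right) \left(-19\right) = 266$)
$V = 0$ ($V = \left(-1\right) 0 = 0$)
$\frac{1}{V + M} = \frac{1}{0 + 266} = \frac{1}{266}$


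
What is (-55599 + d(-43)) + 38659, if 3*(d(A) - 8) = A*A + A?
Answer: -16330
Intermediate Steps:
d(A) = 8 + A/3 + A²/3 (d(A) = 8 + (A*A + A)/3 = 8 + (A² + A)/3 = 8 + (A + A²)/3 = 8 + (A/3 + A²/3) = 8 + A/3 + A²/3)
(-55599 + d(-43)) + 38659 = (-55599 + (8 + (⅓)*(-43) + (⅓)*(-43)²)) + 38659 = (-55599 + (8 - 43/3 + (⅓)*1849)) + 38659 = (-55599 + (8 - 43/3 + 1849/3)) + 38659 = (-55599 + 610) + 38659 = -54989 + 38659 = -16330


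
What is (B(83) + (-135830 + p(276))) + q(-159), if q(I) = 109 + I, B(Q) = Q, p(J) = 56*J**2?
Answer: 4130059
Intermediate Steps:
(B(83) + (-135830 + p(276))) + q(-159) = (83 + (-135830 + 56*276**2)) + (109 - 159) = (83 + (-135830 + 56*76176)) - 50 = (83 + (-135830 + 4265856)) - 50 = (83 + 4130026) - 50 = 4130109 - 50 = 4130059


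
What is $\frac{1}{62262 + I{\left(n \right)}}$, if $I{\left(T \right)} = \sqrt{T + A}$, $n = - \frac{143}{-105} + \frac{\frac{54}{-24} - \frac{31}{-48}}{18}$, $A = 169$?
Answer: $\frac{1882802880}{117227067765511} - \frac{12 \sqrt{1081300290}}{117227067765511} \approx 1.6058 \cdot 10^{-5}$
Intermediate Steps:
$n = \frac{38489}{30240}$ ($n = \left(-143\right) \left(- \frac{1}{105}\right) + \left(54 \left(- \frac{1}{24}\right) - - \frac{31}{48}\right) \frac{1}{18} = \frac{143}{105} + \left(- \frac{9}{4} + \frac{31}{48}\right) \frac{1}{18} = \frac{143}{105} - \frac{77}{864} = \frac{38489}{30240} \approx 1.2728$)
$I{\left(T \right)} = \sqrt{169 + T}$ ($I{\left(T \right)} = \sqrt{T + 169} = \sqrt{169 + T}$)
$\frac{1}{62262 + I{\left(n \right)}} = \frac{1}{62262 + \sqrt{169 + \frac{38489}{30240}}} = \frac{1}{62262 + \sqrt{\frac{5149049}{30240}}} = \frac{1}{62262 + \frac{\sqrt{1081300290}}{2520}}$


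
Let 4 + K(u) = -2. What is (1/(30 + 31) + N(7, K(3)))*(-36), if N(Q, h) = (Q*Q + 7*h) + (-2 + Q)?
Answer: -26388/61 ≈ -432.59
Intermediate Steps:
K(u) = -6 (K(u) = -4 - 2 = -6)
N(Q, h) = -2 + Q + Q**2 + 7*h (N(Q, h) = (Q**2 + 7*h) + (-2 + Q) = -2 + Q + Q**2 + 7*h)
(1/(30 + 31) + N(7, K(3)))*(-36) = (1/(30 + 31) + (-2 + 7 + 7**2 + 7*(-6)))*(-36) = (1/61 + (-2 + 7 + 49 - 42))*(-36) = (1/61 + 12)*(-36) = (733/61)*(-36) = -26388/61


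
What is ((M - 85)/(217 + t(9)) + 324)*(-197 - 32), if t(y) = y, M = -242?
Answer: -16693413/226 ≈ -73865.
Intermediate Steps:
((M - 85)/(217 + t(9)) + 324)*(-197 - 32) = ((-242 - 85)/(217 + 9) + 324)*(-197 - 32) = (-327/226 + 324)*(-229) = (72897/226)*(-229) = -16693413/226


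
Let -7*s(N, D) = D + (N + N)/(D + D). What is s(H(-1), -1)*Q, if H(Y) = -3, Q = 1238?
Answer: -2476/7 ≈ -353.71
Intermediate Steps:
s(N, D) = -D/7 - N/(7*D) (s(N, D) = -(D + (N + N)/(D + D))/7 = -(D + (2*N)/((2*D)))/7 = -(D + (2*N)*(1/(2*D)))/7 = -(D + N/D)/7 = -D/7 - N/(7*D))
s(H(-1), -1)*Q = ((⅐)*(-1*(-3) - 1*(-1)²)/(-1))*1238 = ((⅐)*(-1)*(3 - 1*1))*1238 = ((⅐)*(-1)*(3 - 1))*1238 = ((⅐)*(-1)*2)*1238 = -2/7*1238 = -2476/7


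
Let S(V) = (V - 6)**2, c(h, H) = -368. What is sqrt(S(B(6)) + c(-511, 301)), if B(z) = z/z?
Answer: 7*I*sqrt(7) ≈ 18.52*I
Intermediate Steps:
B(z) = 1
S(V) = (-6 + V)**2
sqrt(S(B(6)) + c(-511, 301)) = sqrt((-6 + 1)**2 - 368) = sqrt((-5)**2 - 368) = sqrt(25 - 368) = sqrt(-343) = 7*I*sqrt(7)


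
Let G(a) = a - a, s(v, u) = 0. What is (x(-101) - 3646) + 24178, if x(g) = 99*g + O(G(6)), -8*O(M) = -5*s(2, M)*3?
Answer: 10533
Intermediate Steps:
G(a) = 0
O(M) = 0 (O(M) = -(-5*0)*3/8 = -0*3 = -⅛*0 = 0)
x(g) = 99*g (x(g) = 99*g + 0 = 99*g)
(x(-101) - 3646) + 24178 = (99*(-101) - 3646) + 24178 = (-9999 - 3646) + 24178 = -13645 + 24178 = 10533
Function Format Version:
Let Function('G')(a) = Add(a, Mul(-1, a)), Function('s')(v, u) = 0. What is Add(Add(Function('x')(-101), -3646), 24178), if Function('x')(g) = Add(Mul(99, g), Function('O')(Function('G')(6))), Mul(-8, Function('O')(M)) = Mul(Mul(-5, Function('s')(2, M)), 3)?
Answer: 10533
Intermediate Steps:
Function('G')(a) = 0
Function('O')(M) = 0 (Function('O')(M) = Mul(Rational(-1, 8), Mul(Mul(-5, 0), 3)) = Mul(Rational(-1, 8), Mul(0, 3)) = Mul(Rational(-1, 8), 0) = 0)
Function('x')(g) = Mul(99, g) (Function('x')(g) = Add(Mul(99, g), 0) = Mul(99, g))
Add(Add(Function('x')(-101), -3646), 24178) = Add(Add(Mul(99, -101), -3646), 24178) = Add(Add(-9999, -3646), 24178) = Add(-13645, 24178) = 10533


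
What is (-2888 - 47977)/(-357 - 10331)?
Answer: 50865/10688 ≈ 4.7591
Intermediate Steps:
(-2888 - 47977)/(-357 - 10331) = -50865/(-10688) = -50865*(-1/10688) = 50865/10688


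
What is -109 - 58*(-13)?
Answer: 645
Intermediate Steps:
-109 - 58*(-13) = -109 + 754 = 645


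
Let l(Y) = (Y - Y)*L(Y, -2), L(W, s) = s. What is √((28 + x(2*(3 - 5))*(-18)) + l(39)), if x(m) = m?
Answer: 10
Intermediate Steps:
l(Y) = 0 (l(Y) = (Y - Y)*(-2) = 0*(-2) = 0)
√((28 + x(2*(3 - 5))*(-18)) + l(39)) = √((28 + (2*(3 - 5))*(-18)) + 0) = √((28 + (2*(-2))*(-18)) + 0) = √((28 - 4*(-18)) + 0) = √((28 + 72) + 0) = √(100 + 0) = √100 = 10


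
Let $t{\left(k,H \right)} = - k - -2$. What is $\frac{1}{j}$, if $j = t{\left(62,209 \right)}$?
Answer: $- \frac{1}{60} \approx -0.016667$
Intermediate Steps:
$t{\left(k,H \right)} = 2 - k$ ($t{\left(k,H \right)} = - k + 2 = 2 - k$)
$j = -60$ ($j = 2 - 62 = -60$)
$\frac{1}{j} = \frac{1}{-60} = - \frac{1}{60}$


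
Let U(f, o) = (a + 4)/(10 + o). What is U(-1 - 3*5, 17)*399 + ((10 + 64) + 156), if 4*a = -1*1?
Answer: 3425/12 ≈ 285.42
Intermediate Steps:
a = -1/4 (a = (-1*1)/4 = (1/4)*(-1) = -1/4 ≈ -0.25000)
U(f, o) = 15/(4*(10 + o)) (U(f, o) = (-1/4 + 4)/(10 + o) = 15/(4*(10 + o)))
U(-1 - 3*5, 17)*399 + ((10 + 64) + 156) = (15/(4*(10 + 17)))*399 + ((10 + 64) + 156) = ((15/4)/27)*399 + (74 + 156) = ((15/4)*(1/27))*399 + 230 = (5/36)*399 + 230 = 665/12 + 230 = 3425/12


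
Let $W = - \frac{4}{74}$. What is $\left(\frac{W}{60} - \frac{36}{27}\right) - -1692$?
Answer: $\frac{1876639}{1110} \approx 1690.7$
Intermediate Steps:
$W = - \frac{2}{37}$ ($W = \left(-4\right) \frac{1}{74} = - \frac{2}{37} \approx -0.054054$)
$\left(\frac{W}{60} - \frac{36}{27}\right) - -1692 = \left(- \frac{2}{37 \cdot 60} - \frac{36}{27}\right) - -1692 = \left(\left(- \frac{2}{37}\right) \frac{1}{60} - \frac{4}{3}\right) + 1692 = \left(- \frac{1}{1110} - \frac{4}{3}\right) + 1692 = - \frac{1481}{1110} + 1692 = \frac{1876639}{1110}$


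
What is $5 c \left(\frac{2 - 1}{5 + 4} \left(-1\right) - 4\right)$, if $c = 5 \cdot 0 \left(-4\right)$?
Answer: $0$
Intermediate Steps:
$c = 0$ ($c = 0 \left(-4\right) = 0$)
$5 c \left(\frac{2 - 1}{5 + 4} \left(-1\right) - 4\right) = 5 \cdot 0 \left(\frac{2 - 1}{5 + 4} \left(-1\right) - 4\right) = 0 \left(1 \cdot \frac{1}{9} \left(-1\right) - 4\right) = 0 \left(\frac{1}{9} \left(-1\right) - 4\right) = 0 \left(- \frac{1}{9} - 4\right) = 0 \left(- \frac{37}{9}\right) = 0$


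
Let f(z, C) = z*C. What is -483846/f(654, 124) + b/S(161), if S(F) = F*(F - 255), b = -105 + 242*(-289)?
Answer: -136859853/102275572 ≈ -1.3381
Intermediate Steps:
b = -70043 (b = -105 - 69938 = -70043)
S(F) = F*(-255 + F)
f(z, C) = C*z
-483846/f(654, 124) + b/S(161) = -483846/(124*654) - 70043*1/(161*(-255 + 161)) = -483846/81096 - 70043/(161*(-94)) = -483846*1/81096 - 70043/(-15134) = -80641/13516 - 70043*(-1/15134) = -80641/13516 + 70043/15134 = -136859853/102275572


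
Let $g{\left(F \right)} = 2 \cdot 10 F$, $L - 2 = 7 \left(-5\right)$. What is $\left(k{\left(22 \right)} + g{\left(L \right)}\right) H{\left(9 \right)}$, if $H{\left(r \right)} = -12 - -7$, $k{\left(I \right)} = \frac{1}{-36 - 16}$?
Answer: $\frac{171605}{52} \approx 3300.1$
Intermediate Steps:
$k{\left(I \right)} = - \frac{1}{52}$ ($k{\left(I \right)} = \frac{1}{-52} = - \frac{1}{52}$)
$L = -33$ ($L = 2 + 7 \left(-5\right) = 2 - 35 = -33$)
$g{\left(F \right)} = 20 F$
$H{\left(r \right)} = -5$ ($H{\left(r \right)} = -12 + 7 = -5$)
$\left(k{\left(22 \right)} + g{\left(L \right)}\right) H{\left(9 \right)} = \left(- \frac{1}{52} + 20 \left(-33\right)\right) \left(-5\right) = \left(- \frac{1}{52} - 660\right) \left(-5\right) = \left(- \frac{34321}{52}\right) \left(-5\right) = \frac{171605}{52}$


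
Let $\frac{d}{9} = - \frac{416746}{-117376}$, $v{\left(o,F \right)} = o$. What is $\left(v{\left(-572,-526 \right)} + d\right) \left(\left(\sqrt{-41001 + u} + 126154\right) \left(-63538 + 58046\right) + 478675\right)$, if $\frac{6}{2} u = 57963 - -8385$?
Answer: $\frac{21943753025819647}{58688} + \frac{43516107767 i \sqrt{18885}}{14672} \approx 3.7391 \cdot 10^{11} + 4.0759 \cdot 10^{8} i$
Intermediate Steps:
$u = 22116$ ($u = \frac{57963 - -8385}{3} = \frac{57963 + 8385}{3} = \frac{1}{3} \cdot 66348 = 22116$)
$d = \frac{1875357}{58688}$ ($d = 9 \left(- \frac{416746}{-117376}\right) = 9 \left(\left(-416746\right) \left(- \frac{1}{117376}\right)\right) = 9 \cdot \frac{208373}{58688} = \frac{1875357}{58688} \approx 31.955$)
$\left(v{\left(-572,-526 \right)} + d\right) \left(\left(\sqrt{-41001 + u} + 126154\right) \left(-63538 + 58046\right) + 478675\right) = \left(-572 + \frac{1875357}{58688}\right) \left(\left(\sqrt{-41001 + 22116} + 126154\right) \left(-63538 + 58046\right) + 478675\right) = - \frac{31694179 \left(\left(\sqrt{-18885} + 126154\right) \left(-5492\right) + 478675\right)}{58688} = - \frac{31694179 \left(\left(i \sqrt{18885} + 126154\right) \left(-5492\right) + 478675\right)}{58688} = - \frac{31694179 \left(\left(126154 + i \sqrt{18885}\right) \left(-5492\right) + 478675\right)}{58688} = - \frac{31694179 \left(\left(-692837768 - 5492 i \sqrt{18885}\right) + 478675\right)}{58688} = - \frac{31694179 \left(-692359093 - 5492 i \sqrt{18885}\right)}{58688} = \frac{21943753025819647}{58688} + \frac{43516107767 i \sqrt{18885}}{14672}$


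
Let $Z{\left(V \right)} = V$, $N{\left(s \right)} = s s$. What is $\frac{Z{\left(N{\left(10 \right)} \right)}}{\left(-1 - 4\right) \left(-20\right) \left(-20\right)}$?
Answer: $- \frac{1}{20} \approx -0.05$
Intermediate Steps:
$N{\left(s \right)} = s^{2}$
$\frac{Z{\left(N{\left(10 \right)} \right)}}{\left(-1 - 4\right) \left(-20\right) \left(-20\right)} = \frac{10^{2}}{\left(-1 - 4\right) \left(-20\right) \left(-20\right)} = \frac{100}{\left(-1 - 4\right) \left(-20\right) \left(-20\right)} = \frac{100}{\left(-5\right) \left(-20\right) \left(-20\right)} = \frac{100}{100 \left(-20\right)} = \frac{100}{-2000} = 100 \left(- \frac{1}{2000}\right) = - \frac{1}{20}$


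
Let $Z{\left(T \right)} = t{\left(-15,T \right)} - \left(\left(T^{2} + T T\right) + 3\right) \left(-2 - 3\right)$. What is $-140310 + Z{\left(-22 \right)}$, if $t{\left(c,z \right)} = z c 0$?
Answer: $-135455$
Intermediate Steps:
$t{\left(c,z \right)} = 0$ ($t{\left(c,z \right)} = z 0 = 0$)
$Z{\left(T \right)} = 15 + 10 T^{2}$ ($Z{\left(T \right)} = 0 - \left(\left(T^{2} + T T\right) + 3\right) \left(-2 - 3\right) = 0 - \left(\left(T^{2} + T^{2}\right) + 3\right) \left(-5\right) = 0 - \left(2 T^{2} + 3\right) \left(-5\right) = 0 - \left(3 + 2 T^{2}\right) \left(-5\right) = 0 - \left(-15 - 10 T^{2}\right) = 0 + \left(15 + 10 T^{2}\right) = 15 + 10 T^{2}$)
$-140310 + Z{\left(-22 \right)} = -140310 + \left(15 + 10 \left(-22\right)^{2}\right) = -140310 + \left(15 + 10 \cdot 484\right) = -140310 + \left(15 + 4840\right) = -140310 + 4855 = -135455$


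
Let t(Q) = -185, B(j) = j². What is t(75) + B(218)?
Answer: 47339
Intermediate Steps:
t(75) + B(218) = -185 + 218² = -185 + 47524 = 47339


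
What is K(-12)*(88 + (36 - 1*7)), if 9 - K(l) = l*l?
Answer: -15795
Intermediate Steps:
K(l) = 9 - l**2 (K(l) = 9 - l*l = 9 - l**2)
K(-12)*(88 + (36 - 1*7)) = (9 - 1*(-12)**2)*(88 + (36 - 1*7)) = (9 - 1*144)*(88 + (36 - 7)) = (9 - 144)*(88 + 29) = -135*117 = -15795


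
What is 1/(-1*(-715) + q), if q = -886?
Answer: -1/171 ≈ -0.0058480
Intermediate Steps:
1/(-1*(-715) + q) = 1/(-1*(-715) - 886) = 1/(715 - 886) = 1/(-171) = -1/171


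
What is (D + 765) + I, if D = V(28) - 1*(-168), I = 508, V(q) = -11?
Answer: 1430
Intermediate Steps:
D = 157 (D = -11 - 1*(-168) = -11 + 168 = 157)
(D + 765) + I = (157 + 765) + 508 = 922 + 508 = 1430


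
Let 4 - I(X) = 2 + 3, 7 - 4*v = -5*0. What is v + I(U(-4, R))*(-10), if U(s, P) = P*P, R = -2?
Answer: 47/4 ≈ 11.750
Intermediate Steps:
U(s, P) = P²
v = 7/4 (v = 7/4 - (-5)*0/4 = 7/4 - ¼*0 = 7/4 + 0 = 7/4 ≈ 1.7500)
I(X) = -1 (I(X) = 4 - (2 + 3) = 4 - 1*5 = 4 - 5 = -1)
v + I(U(-4, R))*(-10) = 7/4 - 1*(-10) = 7/4 + 10 = 47/4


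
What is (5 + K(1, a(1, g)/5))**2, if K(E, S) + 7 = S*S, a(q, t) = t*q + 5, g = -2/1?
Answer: 1681/625 ≈ 2.6896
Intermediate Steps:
g = -2 (g = -2*1 = -2)
a(q, t) = 5 + q*t (a(q, t) = q*t + 5 = 5 + q*t)
K(E, S) = -7 + S**2 (K(E, S) = -7 + S*S = -7 + S**2)
(5 + K(1, a(1, g)/5))**2 = (5 + (-7 + ((5 + 1*(-2))/5)**2))**2 = (5 + (-7 + ((5 - 2)*(1/5))**2))**2 = (5 + (-7 + (3*(1/5))**2))**2 = (5 + (-7 + (3/5)**2))**2 = (5 + (-7 + 9/25))**2 = (5 - 166/25)**2 = (-41/25)**2 = 1681/625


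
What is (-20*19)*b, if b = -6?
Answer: 2280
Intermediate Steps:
(-20*19)*b = -20*19*(-6) = -380*(-6) = 2280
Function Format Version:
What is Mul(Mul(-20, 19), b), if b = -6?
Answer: 2280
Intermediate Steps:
Mul(Mul(-20, 19), b) = Mul(Mul(-20, 19), -6) = Mul(-380, -6) = 2280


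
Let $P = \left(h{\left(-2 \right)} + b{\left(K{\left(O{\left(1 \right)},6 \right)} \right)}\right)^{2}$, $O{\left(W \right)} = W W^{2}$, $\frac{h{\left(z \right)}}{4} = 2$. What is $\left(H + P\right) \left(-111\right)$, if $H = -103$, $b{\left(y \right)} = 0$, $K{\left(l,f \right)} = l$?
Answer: $4329$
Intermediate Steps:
$h{\left(z \right)} = 8$ ($h{\left(z \right)} = 4 \cdot 2 = 8$)
$O{\left(W \right)} = W^{3}$
$P = 64$ ($P = \left(8 + 0\right)^{2} = 8^{2} = 64$)
$\left(H + P\right) \left(-111\right) = \left(-103 + 64\right) \left(-111\right) = \left(-39\right) \left(-111\right) = 4329$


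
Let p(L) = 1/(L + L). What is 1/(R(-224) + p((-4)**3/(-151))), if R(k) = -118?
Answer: -128/14953 ≈ -0.0085602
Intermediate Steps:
p(L) = 1/(2*L)
1/(R(-224) + p((-4)**3/(-151))) = 1/(-118 + 1/(2*(((-4)**3/(-151))))) = 1/(-118 + 1/(2*((-64*(-1/151))))) = 1/(-118 + 1/(2*(64/151))) = 1/(-118 + (1/2)*(151/64)) = 1/(-118 + 151/128) = 1/(-14953/128) = -128/14953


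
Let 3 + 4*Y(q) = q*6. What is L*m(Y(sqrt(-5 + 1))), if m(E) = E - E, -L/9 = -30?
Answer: 0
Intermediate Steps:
Y(q) = -3/4 + 3*q/2 (Y(q) = -3/4 + (q*6)/4 = -3/4 + (6*q)/4 = -3/4 + 3*q/2)
L = 270 (L = -9*(-30) = 270)
m(E) = 0
L*m(Y(sqrt(-5 + 1))) = 270*0 = 0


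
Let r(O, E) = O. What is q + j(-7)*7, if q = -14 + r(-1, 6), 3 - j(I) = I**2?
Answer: -337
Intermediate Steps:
j(I) = 3 - I**2
q = -15 (q = -14 - 1 = -15)
q + j(-7)*7 = -15 + (3 - 1*(-7)**2)*7 = -15 + (3 - 1*49)*7 = -15 + (3 - 49)*7 = -15 - 46*7 = -15 - 322 = -337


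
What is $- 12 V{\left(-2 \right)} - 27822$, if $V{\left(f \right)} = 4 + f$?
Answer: $-27846$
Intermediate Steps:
$- 12 V{\left(-2 \right)} - 27822 = - 12 \left(4 - 2\right) - 27822 = \left(-12\right) 2 - 27822 = -24 - 27822 = -27846$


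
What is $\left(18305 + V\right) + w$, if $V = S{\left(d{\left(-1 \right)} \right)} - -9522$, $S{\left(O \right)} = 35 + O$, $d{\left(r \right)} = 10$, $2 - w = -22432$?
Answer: $50306$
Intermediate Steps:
$w = 22434$ ($w = 2 - -22432 = 2 + 22432 = 22434$)
$V = 9567$ ($V = \left(35 + 10\right) - -9522 = 45 + 9522 = 9567$)
$\left(18305 + V\right) + w = \left(18305 + 9567\right) + 22434 = 27872 + 22434 = 50306$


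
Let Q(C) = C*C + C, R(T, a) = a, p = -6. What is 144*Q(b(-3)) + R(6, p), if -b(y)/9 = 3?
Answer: 101082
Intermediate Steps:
b(y) = -27 (b(y) = -9*3 = -27)
Q(C) = C + C² (Q(C) = C² + C = C + C²)
144*Q(b(-3)) + R(6, p) = 144*(-27*(1 - 27)) - 6 = 144*(-27*(-26)) - 6 = 144*702 - 6 = 101088 - 6 = 101082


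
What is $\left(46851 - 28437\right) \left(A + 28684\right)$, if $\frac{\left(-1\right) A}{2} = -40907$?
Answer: $2034710172$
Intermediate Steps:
$A = 81814$ ($A = \left(-2\right) \left(-40907\right) = 81814$)
$\left(46851 - 28437\right) \left(A + 28684\right) = \left(46851 - 28437\right) \left(81814 + 28684\right) = 18414 \cdot 110498 = 2034710172$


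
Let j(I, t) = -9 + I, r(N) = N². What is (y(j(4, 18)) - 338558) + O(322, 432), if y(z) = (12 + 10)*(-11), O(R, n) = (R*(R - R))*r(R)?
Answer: -338800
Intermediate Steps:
O(R, n) = 0 (O(R, n) = (R*(R - R))*R² = (R*0)*R² = 0*R² = 0)
y(z) = -242 (y(z) = 22*(-11) = -242)
(y(j(4, 18)) - 338558) + O(322, 432) = (-242 - 338558) + 0 = -338800 + 0 = -338800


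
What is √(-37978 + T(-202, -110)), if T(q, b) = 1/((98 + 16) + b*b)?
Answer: I*√5665626236274/12214 ≈ 194.88*I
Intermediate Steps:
T(q, b) = 1/(114 + b²)
√(-37978 + T(-202, -110)) = √(-37978 + 1/(114 + (-110)²)) = √(-37978 + 1/(114 + 12100)) = √(-37978 + 1/12214) = √(-463863291/12214) = I*√5665626236274/12214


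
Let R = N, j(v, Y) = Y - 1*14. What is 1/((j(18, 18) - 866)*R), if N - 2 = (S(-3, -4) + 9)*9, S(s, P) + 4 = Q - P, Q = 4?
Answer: -1/102578 ≈ -9.7487e-6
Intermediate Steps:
j(v, Y) = -14 + Y (j(v, Y) = Y - 14 = -14 + Y)
S(s, P) = -P (S(s, P) = -4 + (4 - P) = -P)
N = 119 (N = 2 + (-1*(-4) + 9)*9 = 2 + (4 + 9)*9 = 2 + 13*9 = 2 + 117 = 119)
R = 119
1/((j(18, 18) - 866)*R) = 1/(((-14 + 18) - 866)*119) = (1/119)/(4 - 866) = (1/119)/(-862) = -1/862*1/119 = -1/102578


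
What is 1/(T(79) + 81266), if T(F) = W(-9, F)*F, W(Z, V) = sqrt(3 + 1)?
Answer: 1/81424 ≈ 1.2281e-5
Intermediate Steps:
W(Z, V) = 2 (W(Z, V) = sqrt(4) = 2)
T(F) = 2*F
1/(T(79) + 81266) = 1/(2*79 + 81266) = 1/(158 + 81266) = 1/81424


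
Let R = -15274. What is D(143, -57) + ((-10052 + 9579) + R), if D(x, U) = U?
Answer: -15804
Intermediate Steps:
D(143, -57) + ((-10052 + 9579) + R) = -57 + ((-10052 + 9579) - 15274) = -57 + (-473 - 15274) = -57 - 15747 = -15804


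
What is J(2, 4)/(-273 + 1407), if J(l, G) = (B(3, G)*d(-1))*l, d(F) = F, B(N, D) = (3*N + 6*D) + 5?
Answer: -38/567 ≈ -0.067019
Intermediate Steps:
B(N, D) = 5 + 3*N + 6*D
J(l, G) = l*(-14 - 6*G) (J(l, G) = ((5 + 3*3 + 6*G)*(-1))*l = ((5 + 9 + 6*G)*(-1))*l = ((14 + 6*G)*(-1))*l = (-14 - 6*G)*l = l*(-14 - 6*G))
J(2, 4)/(-273 + 1407) = (-2*2*(7 + 3*4))/(-273 + 1407) = (-2*2*(7 + 12))/1134 = (-2*2*19)/1134 = (1/1134)*(-76) = -38/567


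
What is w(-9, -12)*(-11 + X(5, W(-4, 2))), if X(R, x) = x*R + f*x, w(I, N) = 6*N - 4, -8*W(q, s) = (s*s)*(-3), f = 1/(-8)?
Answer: 1121/4 ≈ 280.25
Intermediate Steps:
f = -⅛ ≈ -0.12500
W(q, s) = 3*s²/8 (W(q, s) = -s*s*(-3)/8 = -s²*(-3)/8 = -(-3)*s²/8 = 3*s²/8)
w(I, N) = -4 + 6*N
X(R, x) = -x/8 + R*x (X(R, x) = x*R - x/8 = R*x - x/8 = -x/8 + R*x)
w(-9, -12)*(-11 + X(5, W(-4, 2))) = (-4 + 6*(-12))*(-11 + ((3/8)*2²)*(-⅛ + 5)) = (-4 - 72)*(-11 + ((3/8)*4)*(39/8)) = -76*(-11 + (3/2)*(39/8)) = -76*(-11 + 117/16) = -76*(-59/16) = 1121/4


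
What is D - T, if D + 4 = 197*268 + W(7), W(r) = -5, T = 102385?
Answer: -49598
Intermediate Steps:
D = 52787 (D = -4 + (197*268 - 5) = -4 + (52796 - 5) = -4 + 52791 = 52787)
D - T = 52787 - 1*102385 = 52787 - 102385 = -49598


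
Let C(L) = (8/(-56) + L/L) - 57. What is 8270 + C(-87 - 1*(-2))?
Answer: 57497/7 ≈ 8213.9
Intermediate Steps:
C(L) = -393/7 (C(L) = (8*(-1/56) + 1) - 57 = (-1/7 + 1) - 57 = 6/7 - 57 = -393/7)
8270 + C(-87 - 1*(-2)) = 8270 - 393/7 = 57497/7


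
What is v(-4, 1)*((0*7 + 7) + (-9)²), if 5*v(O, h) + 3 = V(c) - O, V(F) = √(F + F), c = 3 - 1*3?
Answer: 88/5 ≈ 17.600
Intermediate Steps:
c = 0 (c = 3 - 3 = 0)
V(F) = √2*√F (V(F) = √(2*F) = √2*√F)
v(O, h) = -⅗ - O/5 (v(O, h) = -⅗ + (√2*√0 - O)/5 = -⅗ + (√2*0 - O)/5 = -⅗ + (0 - O)/5 = -⅗ + (-O)/5 = -⅗ - O/5)
v(-4, 1)*((0*7 + 7) + (-9)²) = (-⅗ - ⅕*(-4))*((0*7 + 7) + (-9)²) = (-⅗ + ⅘)*((0 + 7) + 81) = (7 + 81)/5 = (⅕)*88 = 88/5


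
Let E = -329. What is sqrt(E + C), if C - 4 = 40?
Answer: I*sqrt(285) ≈ 16.882*I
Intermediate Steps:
C = 44 (C = 4 + 40 = 44)
sqrt(E + C) = sqrt(-329 + 44) = sqrt(-285) = I*sqrt(285)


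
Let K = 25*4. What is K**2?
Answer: 10000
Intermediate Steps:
K = 100
K**2 = 100**2 = 10000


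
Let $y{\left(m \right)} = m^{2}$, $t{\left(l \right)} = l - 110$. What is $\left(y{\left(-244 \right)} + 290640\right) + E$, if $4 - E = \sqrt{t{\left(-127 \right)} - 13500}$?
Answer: $350180 - i \sqrt{13737} \approx 3.5018 \cdot 10^{5} - 117.2 i$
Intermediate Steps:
$t{\left(l \right)} = -110 + l$
$E = 4 - i \sqrt{13737}$ ($E = 4 - \sqrt{\left(-110 - 127\right) - 13500} = 4 - \sqrt{-237 - 13500} = 4 - \sqrt{-13737} = 4 - i \sqrt{13737} \approx 4.0 - 117.2 i$)
$\left(y{\left(-244 \right)} + 290640\right) + E = \left(\left(-244\right)^{2} + 290640\right) + \left(4 - i \sqrt{13737}\right) = \left(59536 + 290640\right) + \left(4 - i \sqrt{13737}\right) = 350176 + \left(4 - i \sqrt{13737}\right) = 350180 - i \sqrt{13737}$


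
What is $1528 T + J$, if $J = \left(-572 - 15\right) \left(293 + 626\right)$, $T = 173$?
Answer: $-275109$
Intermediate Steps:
$J = -539453$ ($J = \left(-587\right) 919 = -539453$)
$1528 T + J = 1528 \cdot 173 - 539453 = 264344 - 539453 = -275109$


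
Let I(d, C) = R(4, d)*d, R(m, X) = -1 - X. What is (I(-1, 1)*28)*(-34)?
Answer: 0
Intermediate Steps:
I(d, C) = d*(-1 - d) (I(d, C) = (-1 - d)*d = d*(-1 - d))
(I(-1, 1)*28)*(-34) = (-1*(-1)*(1 - 1)*28)*(-34) = (-1*(-1)*0*28)*(-34) = (0*28)*(-34) = 0*(-34) = 0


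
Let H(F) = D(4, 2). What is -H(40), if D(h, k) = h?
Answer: -4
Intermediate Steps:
H(F) = 4
-H(40) = -1*4 = -4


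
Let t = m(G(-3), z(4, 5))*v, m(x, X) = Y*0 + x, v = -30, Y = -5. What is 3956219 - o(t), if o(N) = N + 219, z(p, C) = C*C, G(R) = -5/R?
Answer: 3956050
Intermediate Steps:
z(p, C) = C**2
m(x, X) = x (m(x, X) = -5*0 + x = 0 + x = x)
t = -50 (t = -5/(-3)*(-30) = -5*(-1/3)*(-30) = (5/3)*(-30) = -50)
o(N) = 219 + N
3956219 - o(t) = 3956219 - (219 - 50) = 3956219 - 1*169 = 3956219 - 169 = 3956050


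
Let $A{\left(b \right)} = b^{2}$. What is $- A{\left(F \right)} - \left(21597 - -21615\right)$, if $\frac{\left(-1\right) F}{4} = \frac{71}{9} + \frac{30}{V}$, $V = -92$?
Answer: $- \frac{1890803632}{42849} \approx -44127.0$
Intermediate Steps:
$F = - \frac{6262}{207}$ ($F = - 4 \left(\frac{71}{9} + \frac{30}{-92}\right) = - 4 \left(71 \cdot \frac{1}{9} + 30 \left(- \frac{1}{92}\right)\right) = - 4 \left(\frac{71}{9} - \frac{15}{46}\right) = \left(-4\right) \frac{3131}{414} = - \frac{6262}{207} \approx -30.251$)
$- A{\left(F \right)} - \left(21597 - -21615\right) = - \left(- \frac{6262}{207}\right)^{2} - \left(21597 - -21615\right) = \left(-1\right) \frac{39212644}{42849} - \left(21597 + 21615\right) = - \frac{39212644}{42849} - 43212 = - \frac{1890803632}{42849}$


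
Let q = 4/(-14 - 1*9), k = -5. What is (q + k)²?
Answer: 14161/529 ≈ 26.769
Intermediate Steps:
q = -4/23 (q = 4/(-14 - 9) = 4/(-23) = -1/23*4 = -4/23 ≈ -0.17391)
(q + k)² = (-4/23 - 5)² = (-119/23)² = 14161/529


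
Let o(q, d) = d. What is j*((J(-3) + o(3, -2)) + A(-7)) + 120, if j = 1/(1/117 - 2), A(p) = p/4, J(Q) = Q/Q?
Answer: 113127/932 ≈ 121.38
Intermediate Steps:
J(Q) = 1
A(p) = p/4 (A(p) = p*(1/4) = p/4)
j = -117/233 (j = 1/(1/117 - 2) = 1/(-233/117) = -117/233 ≈ -0.50215)
j*((J(-3) + o(3, -2)) + A(-7)) + 120 = -117*((1 - 2) + (1/4)*(-7))/233 + 120 = -117*(-1 - 7/4)/233 + 120 = -117/233*(-11/4) + 120 = 1287/932 + 120 = 113127/932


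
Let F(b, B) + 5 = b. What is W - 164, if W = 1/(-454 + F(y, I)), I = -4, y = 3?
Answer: -74785/456 ≈ -164.00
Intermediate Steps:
F(b, B) = -5 + b
W = -1/456 (W = 1/(-454 + (-5 + 3)) = 1/(-454 - 2) = 1/(-456) = -1/456 ≈ -0.0021930)
W - 164 = -1/456 - 164 = -74785/456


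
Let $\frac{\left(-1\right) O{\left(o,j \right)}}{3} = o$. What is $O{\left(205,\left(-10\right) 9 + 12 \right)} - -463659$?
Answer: $463044$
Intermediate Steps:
$O{\left(o,j \right)} = - 3 o$
$O{\left(205,\left(-10\right) 9 + 12 \right)} - -463659 = \left(-3\right) 205 - -463659 = -615 + 463659 = 463044$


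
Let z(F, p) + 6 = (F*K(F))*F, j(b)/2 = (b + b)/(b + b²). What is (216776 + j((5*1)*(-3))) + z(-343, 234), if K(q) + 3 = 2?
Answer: 693845/7 ≈ 99121.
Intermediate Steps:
K(q) = -1 (K(q) = -3 + 2 = -1)
j(b) = 4*b/(b + b²) (j(b) = 2*((b + b)/(b + b²)) = 2*((2*b)/(b + b²)) = 2*(2*b/(b + b²)) = 4*b/(b + b²))
z(F, p) = -6 - F² (z(F, p) = -6 + (F*(-1))*F = -6 + (-F)*F = -6 - F²)
(216776 + j((5*1)*(-3))) + z(-343, 234) = (216776 + 4/(1 + (5*1)*(-3))) + (-6 - 1*(-343)²) = (216776 + 4/(1 + 5*(-3))) + (-6 - 1*117649) = (216776 + 4/(1 - 15)) + (-6 - 117649) = (216776 + 4/(-14)) - 117655 = (216776 + 4*(-1/14)) - 117655 = (216776 - 2/7) - 117655 = 1517430/7 - 117655 = 693845/7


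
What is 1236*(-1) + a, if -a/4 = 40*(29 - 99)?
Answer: 9964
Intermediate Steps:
a = 11200 (a = -160*(29 - 99) = -160*(-70) = -4*(-2800) = 11200)
1236*(-1) + a = 1236*(-1) + 11200 = -1236 + 11200 = 9964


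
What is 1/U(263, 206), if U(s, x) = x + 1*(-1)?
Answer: 1/205 ≈ 0.0048781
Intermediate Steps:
U(s, x) = -1 + x (U(s, x) = x - 1 = -1 + x)
1/U(263, 206) = 1/(-1 + 206) = 1/205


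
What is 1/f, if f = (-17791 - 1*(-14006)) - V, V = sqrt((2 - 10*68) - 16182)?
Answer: I/(-3785*I + 2*sqrt(4215)) ≈ -0.00026389 + 9.0529e-6*I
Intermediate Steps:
V = 2*I*sqrt(4215) (V = sqrt((2 - 680) - 16182) = sqrt(-678 - 16182) = sqrt(-16860) = 2*I*sqrt(4215) ≈ 129.85*I)
f = -3785 - 2*I*sqrt(4215) (f = (-17791 - 1*(-14006)) - 2*I*sqrt(4215) = (-17791 + 14006) - 2*I*sqrt(4215) = -3785 - 2*I*sqrt(4215) ≈ -3785.0 - 129.85*I)
1/f = 1/(-3785 - 2*I*sqrt(4215))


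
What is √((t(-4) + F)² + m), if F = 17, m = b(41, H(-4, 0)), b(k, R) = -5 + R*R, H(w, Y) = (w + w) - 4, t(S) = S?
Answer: 2*√77 ≈ 17.550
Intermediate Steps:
H(w, Y) = -4 + 2*w (H(w, Y) = 2*w - 4 = -4 + 2*w)
b(k, R) = -5 + R²
m = 139 (m = -5 + (-4 + 2*(-4))² = -5 + (-4 - 8)² = -5 + (-12)² = -5 + 144 = 139)
√((t(-4) + F)² + m) = √((-4 + 17)² + 139) = √(13² + 139) = √(169 + 139) = √308 = 2*√77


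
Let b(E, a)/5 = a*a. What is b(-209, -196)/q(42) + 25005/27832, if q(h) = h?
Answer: 381930055/83496 ≈ 4574.2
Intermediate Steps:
b(E, a) = 5*a² (b(E, a) = 5*(a*a) = 5*a²)
b(-209, -196)/q(42) + 25005/27832 = (5*(-196)²)/42 + 25005/27832 = (5*38416)*(1/42) + 25005*(1/27832) = 192080*(1/42) + 25005/27832 = 13720/3 + 25005/27832 = 381930055/83496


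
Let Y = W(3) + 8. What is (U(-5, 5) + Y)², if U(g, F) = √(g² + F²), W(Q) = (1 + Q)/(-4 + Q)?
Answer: 66 + 40*√2 ≈ 122.57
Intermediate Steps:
W(Q) = (1 + Q)/(-4 + Q)
U(g, F) = √(F² + g²)
Y = 4 (Y = (1 + 3)/(-4 + 3) + 8 = 4/(-1) + 8 = -1*4 + 8 = -4 + 8 = 4)
(U(-5, 5) + Y)² = (√(5² + (-5)²) + 4)² = (√(25 + 25) + 4)² = (√50 + 4)² = (5*√2 + 4)² = (4 + 5*√2)²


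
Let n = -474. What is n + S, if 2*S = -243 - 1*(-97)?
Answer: -547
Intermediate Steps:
S = -73 (S = (-243 - 1*(-97))/2 = (-243 + 97)/2 = (½)*(-146) = -73)
n + S = -474 - 73 = -547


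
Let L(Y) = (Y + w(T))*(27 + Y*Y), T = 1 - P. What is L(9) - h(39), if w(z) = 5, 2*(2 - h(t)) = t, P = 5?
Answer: 3059/2 ≈ 1529.5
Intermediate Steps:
T = -4 (T = 1 - 1*5 = 1 - 5 = -4)
h(t) = 2 - t/2
L(Y) = (5 + Y)*(27 + Y²) (L(Y) = (Y + 5)*(27 + Y*Y) = (5 + Y)*(27 + Y²))
L(9) - h(39) = (135 + 9³ + 5*9² + 27*9) - (2 - ½*39) = (135 + 729 + 5*81 + 243) - (2 - 39/2) = (135 + 729 + 405 + 243) - 1*(-35/2) = 1512 + 35/2 = 3059/2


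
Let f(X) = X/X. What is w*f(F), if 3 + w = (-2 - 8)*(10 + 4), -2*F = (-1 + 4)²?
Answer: -143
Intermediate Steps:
F = -9/2 (F = -(-1 + 4)²/2 = -½*3² = -½*9 = -9/2 ≈ -4.5000)
f(X) = 1
w = -143 (w = -3 + (-2 - 8)*(10 + 4) = -3 - 10*14 = -3 - 140 = -143)
w*f(F) = -143*1 = -143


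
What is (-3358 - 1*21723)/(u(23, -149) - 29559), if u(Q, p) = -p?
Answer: 25081/29410 ≈ 0.85281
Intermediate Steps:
(-3358 - 1*21723)/(u(23, -149) - 29559) = (-3358 - 1*21723)/(-1*(-149) - 29559) = (-3358 - 21723)/(149 - 29559) = -25081/(-29410) = -25081*(-1/29410) = 25081/29410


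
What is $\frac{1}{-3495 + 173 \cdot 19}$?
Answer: $- \frac{1}{208} \approx -0.0048077$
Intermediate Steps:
$\frac{1}{-3495 + 173 \cdot 19} = \frac{1}{-3495 + 3287} = \frac{1}{-208} = - \frac{1}{208}$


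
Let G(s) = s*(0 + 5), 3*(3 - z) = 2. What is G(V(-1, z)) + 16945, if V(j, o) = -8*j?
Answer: 16985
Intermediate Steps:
z = 7/3 (z = 3 - ⅓*2 = 3 - ⅔ = 7/3 ≈ 2.3333)
G(s) = 5*s (G(s) = s*5 = 5*s)
G(V(-1, z)) + 16945 = 5*(-8*(-1)) + 16945 = 5*8 + 16945 = 40 + 16945 = 16985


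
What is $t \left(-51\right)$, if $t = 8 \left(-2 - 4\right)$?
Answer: $2448$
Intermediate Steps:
$t = -48$ ($t = 8 \left(-2 - 4\right) = 8 \left(-6\right) = -48$)
$t \left(-51\right) = \left(-48\right) \left(-51\right) = 2448$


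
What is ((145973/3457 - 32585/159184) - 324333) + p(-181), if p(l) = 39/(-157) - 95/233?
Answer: -6528149829608508653/20130490938128 ≈ -3.2429e+5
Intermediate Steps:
p(l) = -24002/36581 (p(l) = 39*(-1/157) - 95*1/233 = -39/157 - 95/233 = -24002/36581)
((145973/3457 - 32585/159184) - 324333) + p(-181) = ((145973/3457 - 32585/159184) - 324333) - 24002/36581 = (23123919687/550299088 - 324333) - 24002/36581 = -178457030188617/550299088 - 24002/36581 = -6528149829608508653/20130490938128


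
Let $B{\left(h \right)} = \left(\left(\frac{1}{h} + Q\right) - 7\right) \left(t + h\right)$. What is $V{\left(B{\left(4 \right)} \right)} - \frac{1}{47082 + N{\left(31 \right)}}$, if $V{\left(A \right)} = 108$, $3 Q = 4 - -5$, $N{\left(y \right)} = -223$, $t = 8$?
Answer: $\frac{5060771}{46859} \approx 108.0$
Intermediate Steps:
$Q = 3$ ($Q = \frac{4 - -5}{3} = \frac{4 + 5}{3} = \frac{1}{3} \cdot 9 = 3$)
$B{\left(h \right)} = \left(-4 + \frac{1}{h}\right) \left(8 + h\right)$ ($B{\left(h \right)} = \left(\left(\frac{1}{h} + 3\right) - 7\right) \left(8 + h\right) = \left(\left(3 + \frac{1}{h}\right) - 7\right) \left(8 + h\right) = \left(-4 + \frac{1}{h}\right) \left(8 + h\right)$)
$V{\left(B{\left(4 \right)} \right)} - \frac{1}{47082 + N{\left(31 \right)}} = 108 - \frac{1}{47082 - 223} = 108 - \frac{1}{46859} = \frac{5060771}{46859}$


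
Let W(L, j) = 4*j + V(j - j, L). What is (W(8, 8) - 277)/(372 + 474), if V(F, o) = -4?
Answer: -83/282 ≈ -0.29433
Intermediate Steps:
W(L, j) = -4 + 4*j (W(L, j) = 4*j - 4 = -4 + 4*j)
(W(8, 8) - 277)/(372 + 474) = ((-4 + 4*8) - 277)/(372 + 474) = ((-4 + 32) - 277)/846 = (28 - 277)*(1/846) = -249*1/846 = -83/282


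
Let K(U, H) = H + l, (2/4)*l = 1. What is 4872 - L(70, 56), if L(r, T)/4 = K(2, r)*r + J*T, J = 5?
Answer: -16408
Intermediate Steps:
l = 2 (l = 2*1 = 2)
K(U, H) = 2 + H (K(U, H) = H + 2 = 2 + H)
L(r, T) = 20*T + 4*r*(2 + r) (L(r, T) = 4*((2 + r)*r + 5*T) = 4*(r*(2 + r) + 5*T) = 4*(5*T + r*(2 + r)) = 20*T + 4*r*(2 + r))
4872 - L(70, 56) = 4872 - (20*56 + 4*70*(2 + 70)) = 4872 - (1120 + 4*70*72) = 4872 - (1120 + 20160) = 4872 - 1*21280 = 4872 - 21280 = -16408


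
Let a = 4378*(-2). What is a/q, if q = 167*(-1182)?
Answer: 4378/98697 ≈ 0.044358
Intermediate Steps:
a = -8756
q = -197394
a/q = -8756/(-197394) = -8756*(-1/197394) = 4378/98697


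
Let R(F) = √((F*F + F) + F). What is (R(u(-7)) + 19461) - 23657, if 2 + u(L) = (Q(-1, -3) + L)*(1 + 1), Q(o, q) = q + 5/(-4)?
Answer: -4196 + 21*√5/2 ≈ -4172.5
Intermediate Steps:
Q(o, q) = -5/4 + q (Q(o, q) = q + 5*(-¼) = q - 5/4 = -5/4 + q)
u(L) = -21/2 + 2*L (u(L) = -2 + ((-5/4 - 3) + L)*(1 + 1) = -2 + (-17/4 + L)*2 = -2 + (-17/2 + 2*L) = -21/2 + 2*L)
R(F) = √(F² + 2*F) (R(F) = √((F² + F) + F) = √((F + F²) + F) = √(F² + 2*F))
(R(u(-7)) + 19461) - 23657 = (√((-21/2 + 2*(-7))*(2 + (-21/2 + 2*(-7)))) + 19461) - 23657 = (√((-21/2 - 14)*(2 + (-21/2 - 14))) + 19461) - 23657 = (√(-49*(2 - 49/2)/2) + 19461) - 23657 = (√(-49/2*(-45/2)) + 19461) - 23657 = (√(2205/4) + 19461) - 23657 = (21*√5/2 + 19461) - 23657 = (19461 + 21*√5/2) - 23657 = -4196 + 21*√5/2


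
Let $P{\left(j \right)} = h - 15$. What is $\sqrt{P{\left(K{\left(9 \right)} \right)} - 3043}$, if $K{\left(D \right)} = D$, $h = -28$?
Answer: $i \sqrt{3086} \approx 55.552 i$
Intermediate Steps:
$P{\left(j \right)} = -43$ ($P{\left(j \right)} = -28 - 15 = -43$)
$\sqrt{P{\left(K{\left(9 \right)} \right)} - 3043} = \sqrt{-43 - 3043} = \sqrt{-3086} = i \sqrt{3086}$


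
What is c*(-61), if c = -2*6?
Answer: 732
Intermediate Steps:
c = -12
c*(-61) = -12*(-61) = 732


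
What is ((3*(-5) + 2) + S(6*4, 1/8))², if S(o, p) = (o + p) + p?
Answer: 2025/16 ≈ 126.56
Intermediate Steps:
S(o, p) = o + 2*p
((3*(-5) + 2) + S(6*4, 1/8))² = ((3*(-5) + 2) + (6*4 + 2/8))² = ((-15 + 2) + (24 + 2*(⅛)))² = (-13 + (24 + ¼))² = (-13 + 97/4)² = (45/4)² = 2025/16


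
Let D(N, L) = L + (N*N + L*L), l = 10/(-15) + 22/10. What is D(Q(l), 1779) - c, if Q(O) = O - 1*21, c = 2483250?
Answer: 153843514/225 ≈ 6.8375e+5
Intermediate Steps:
l = 23/15 (l = 10*(-1/15) + 22*(⅒) = -⅔ + 11/5 = 23/15 ≈ 1.5333)
Q(O) = -21 + O (Q(O) = O - 21 = -21 + O)
D(N, L) = L + L² + N² (D(N, L) = L + (N² + L²) = L + (L² + N²) = L + L² + N²)
D(Q(l), 1779) - c = (1779 + 1779² + (-21 + 23/15)²) - 1*2483250 = (1779 + 3164841 + (-292/15)²) - 2483250 = (1779 + 3164841 + 85264/225) - 2483250 = 712574764/225 - 2483250 = 153843514/225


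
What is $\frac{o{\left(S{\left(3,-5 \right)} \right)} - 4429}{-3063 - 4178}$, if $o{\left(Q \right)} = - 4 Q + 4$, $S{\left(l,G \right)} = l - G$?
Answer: $\frac{4457}{7241} \approx 0.61552$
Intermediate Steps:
$o{\left(Q \right)} = 4 - 4 Q$
$\frac{o{\left(S{\left(3,-5 \right)} \right)} - 4429}{-3063 - 4178} = \frac{\left(4 - 4 \left(3 - -5\right)\right) - 4429}{-3063 - 4178} = \frac{\left(4 - 4 \left(3 + 5\right)\right) - 4429}{-7241} = \left(\left(4 - 32\right) - 4429\right) \left(- \frac{1}{7241}\right) = \left(-28 - 4429\right) \left(- \frac{1}{7241}\right) = \left(-4457\right) \left(- \frac{1}{7241}\right) = \frac{4457}{7241}$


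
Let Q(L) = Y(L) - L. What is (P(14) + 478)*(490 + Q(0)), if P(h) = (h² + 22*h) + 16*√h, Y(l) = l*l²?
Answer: 481180 + 7840*√14 ≈ 5.1051e+5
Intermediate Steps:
Y(l) = l³
Q(L) = L³ - L
P(h) = h² + 16*√h + 22*h
(P(14) + 478)*(490 + Q(0)) = ((14² + 16*√14 + 22*14) + 478)*(490 + (0³ - 1*0)) = ((196 + 16*√14 + 308) + 478)*(490 + (0 + 0)) = ((504 + 16*√14) + 478)*(490 + 0) = (982 + 16*√14)*490 = 481180 + 7840*√14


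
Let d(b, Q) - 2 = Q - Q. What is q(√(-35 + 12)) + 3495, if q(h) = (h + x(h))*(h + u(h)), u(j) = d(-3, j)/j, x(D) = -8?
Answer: 3474 - 168*I*√23/23 ≈ 3474.0 - 35.03*I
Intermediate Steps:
d(b, Q) = 2 (d(b, Q) = 2 + (Q - Q) = 2 + 0 = 2)
u(j) = 2/j
q(h) = (-8 + h)*(h + 2/h) (q(h) = (h - 8)*(h + 2/h) = (-8 + h)*(h + 2/h))
q(√(-35 + 12)) + 3495 = (2 + (√(-35 + 12))² - 16/√(-35 + 12) - 8*√(-35 + 12)) + 3495 = (2 + (√(-23))² - 16*(-I*√23/23) - 8*I*√23) + 3495 = (2 + (I*√23)² - 16*(-I*√23/23) - 8*I*√23) + 3495 = (2 - 23 - (-16)*I*√23/23 - 8*I*√23) + 3495 = (2 - 23 + 16*I*√23/23 - 8*I*√23) + 3495 = (-21 - 168*I*√23/23) + 3495 = 3474 - 168*I*√23/23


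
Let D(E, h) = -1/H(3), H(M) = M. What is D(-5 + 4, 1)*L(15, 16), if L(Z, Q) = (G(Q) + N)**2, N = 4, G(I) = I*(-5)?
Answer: -5776/3 ≈ -1925.3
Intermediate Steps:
G(I) = -5*I
L(Z, Q) = (4 - 5*Q)**2 (L(Z, Q) = (-5*Q + 4)**2 = (4 - 5*Q)**2)
D(E, h) = -1/3
D(-5 + 4, 1)*L(15, 16) = -(-4 + 5*16)**2/3 = -(-4 + 80)**2/3 = -1/3*76**2 = -1/3*5776 = -5776/3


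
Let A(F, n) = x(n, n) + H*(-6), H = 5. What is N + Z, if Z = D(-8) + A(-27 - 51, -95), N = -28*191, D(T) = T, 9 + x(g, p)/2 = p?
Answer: -5594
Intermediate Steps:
x(g, p) = -18 + 2*p
N = -5348
A(F, n) = -48 + 2*n (A(F, n) = (-18 + 2*n) + 5*(-6) = (-18 + 2*n) - 30 = -48 + 2*n)
Z = -246 (Z = -8 + (-48 + 2*(-95)) = -8 + (-48 - 190) = -8 - 238 = -246)
N + Z = -5348 - 246 = -5594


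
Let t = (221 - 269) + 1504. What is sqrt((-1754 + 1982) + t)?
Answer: 2*sqrt(421) ≈ 41.037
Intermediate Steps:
t = 1456 (t = -48 + 1504 = 1456)
sqrt((-1754 + 1982) + t) = sqrt((-1754 + 1982) + 1456) = sqrt(228 + 1456) = sqrt(1684) = 2*sqrt(421)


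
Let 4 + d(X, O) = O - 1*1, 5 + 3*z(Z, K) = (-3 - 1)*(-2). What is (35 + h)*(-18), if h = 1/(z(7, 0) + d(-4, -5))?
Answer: -628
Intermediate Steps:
z(Z, K) = 1 (z(Z, K) = -5/3 + ((-3 - 1)*(-2))/3 = -5/3 + (-4*(-2))/3 = -5/3 + (1/3)*8 = -5/3 + 8/3 = 1)
d(X, O) = -5 + O (d(X, O) = -4 + (O - 1*1) = -4 + (O - 1) = -4 + (-1 + O) = -5 + O)
h = -1/9 (h = 1/(1 + (-5 - 5)) = 1/(1 - 10) = 1/(-9) = -1/9 ≈ -0.11111)
(35 + h)*(-18) = (35 - 1/9)*(-18) = (314/9)*(-18) = -628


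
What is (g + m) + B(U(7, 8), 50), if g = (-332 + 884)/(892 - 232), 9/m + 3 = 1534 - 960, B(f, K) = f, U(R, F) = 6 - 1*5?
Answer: 58166/31405 ≈ 1.8521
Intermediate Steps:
U(R, F) = 1 (U(R, F) = 6 - 5 = 1)
m = 9/571 (m = 9/(-3 + (1534 - 960)) = 9/(-3 + 574) = 9/571 ≈ 0.015762)
g = 46/55 (g = 552/660 = 552*(1/660) = 46/55 ≈ 0.83636)
(g + m) + B(U(7, 8), 50) = (46/55 + 9/571) + 1 = 26761/31405 + 1 = 58166/31405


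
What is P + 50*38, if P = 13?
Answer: 1913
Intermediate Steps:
P + 50*38 = 13 + 50*38 = 13 + 1900 = 1913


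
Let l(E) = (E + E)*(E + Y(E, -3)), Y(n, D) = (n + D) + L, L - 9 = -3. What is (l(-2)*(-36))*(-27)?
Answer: 3888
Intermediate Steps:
L = 6 (L = 9 - 3 = 6)
Y(n, D) = 6 + D + n (Y(n, D) = (n + D) + 6 = (D + n) + 6 = 6 + D + n)
l(E) = 2*E*(3 + 2*E) (l(E) = (E + E)*(E + (6 - 3 + E)) = (2*E)*(E + (3 + E)) = (2*E)*(3 + 2*E) = 2*E*(3 + 2*E))
(l(-2)*(-36))*(-27) = ((2*(-2)*(3 + 2*(-2)))*(-36))*(-27) = ((2*(-2)*(3 - 4))*(-36))*(-27) = ((2*(-2)*(-1))*(-36))*(-27) = (4*(-36))*(-27) = -144*(-27) = 3888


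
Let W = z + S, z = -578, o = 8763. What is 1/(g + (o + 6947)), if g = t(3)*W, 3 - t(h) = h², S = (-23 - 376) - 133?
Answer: 1/22370 ≈ 4.4703e-5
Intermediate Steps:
S = -532 (S = -399 - 133 = -532)
t(h) = 3 - h²
W = -1110 (W = -578 - 532 = -1110)
g = 6660 (g = (3 - 1*3²)*(-1110) = (3 - 1*9)*(-1110) = (3 - 9)*(-1110) = -6*(-1110) = 6660)
1/(g + (o + 6947)) = 1/(6660 + (8763 + 6947)) = 1/(6660 + 15710) = 1/22370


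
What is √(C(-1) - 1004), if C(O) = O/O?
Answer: I*√1003 ≈ 31.67*I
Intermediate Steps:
C(O) = 1
√(C(-1) - 1004) = √(1 - 1004) = √(-1003) = I*√1003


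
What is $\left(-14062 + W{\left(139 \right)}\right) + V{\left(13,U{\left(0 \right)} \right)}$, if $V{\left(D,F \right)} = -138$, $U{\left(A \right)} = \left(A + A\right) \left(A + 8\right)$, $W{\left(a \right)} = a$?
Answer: $-14061$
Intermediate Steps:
$U{\left(A \right)} = 2 A \left(8 + A\right)$
$\left(-14062 + W{\left(139 \right)}\right) + V{\left(13,U{\left(0 \right)} \right)} = \left(-14062 + 139\right) - 138 = -13923 - 138 = -14061$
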